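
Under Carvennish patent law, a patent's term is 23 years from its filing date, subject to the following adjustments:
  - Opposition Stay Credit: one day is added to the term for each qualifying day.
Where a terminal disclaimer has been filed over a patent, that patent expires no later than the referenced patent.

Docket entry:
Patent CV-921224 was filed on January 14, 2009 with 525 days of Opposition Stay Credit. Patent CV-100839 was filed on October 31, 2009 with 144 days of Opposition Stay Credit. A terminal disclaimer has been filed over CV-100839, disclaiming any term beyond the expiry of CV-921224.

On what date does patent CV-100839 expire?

March 24, 2033

Natural term of CV-100839:
  Base: filing + 23 years → 31 October 2032.
  Opposition Stay Credit: +144 days → 24 March 2033.
Expiry of referenced patent CV-921224:
  Base: filing + 23 years → 14 January 2032.
  Opposition Stay Credit: +525 days → 22 June 2033.
Terminal disclaimer: CV-100839 expires on the earlier of 24 March 2033 and 22 June 2033.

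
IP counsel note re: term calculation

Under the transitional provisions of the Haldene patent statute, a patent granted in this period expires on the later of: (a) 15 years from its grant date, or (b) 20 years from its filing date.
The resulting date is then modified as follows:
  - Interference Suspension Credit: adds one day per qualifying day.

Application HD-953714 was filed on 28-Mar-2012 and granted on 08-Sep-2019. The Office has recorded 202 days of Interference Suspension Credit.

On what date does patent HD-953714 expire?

March 29, 2035

(a) grant + 15 years → 8 September 2034.
(b) filing + 20 years → 28 March 2032.
Later of the two: 8 September 2034.
Interference Suspension Credit: +202 days → 29 March 2035.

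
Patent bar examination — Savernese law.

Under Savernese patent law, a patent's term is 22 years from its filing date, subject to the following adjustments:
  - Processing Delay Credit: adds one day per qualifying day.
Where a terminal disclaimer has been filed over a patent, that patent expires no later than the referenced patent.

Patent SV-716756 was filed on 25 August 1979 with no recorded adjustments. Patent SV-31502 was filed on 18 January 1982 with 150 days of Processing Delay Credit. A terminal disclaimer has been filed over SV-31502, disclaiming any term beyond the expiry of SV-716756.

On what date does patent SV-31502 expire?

Natural term of SV-31502:
  Base: filing + 22 years → 18 January 2004.
  Processing Delay Credit: +150 days → 16 June 2004.
Expiry of referenced patent SV-716756:
  Base: filing + 22 years → 25 August 2001.
Terminal disclaimer: SV-31502 expires on the earlier of 16 June 2004 and 25 August 2001.

2001-08-25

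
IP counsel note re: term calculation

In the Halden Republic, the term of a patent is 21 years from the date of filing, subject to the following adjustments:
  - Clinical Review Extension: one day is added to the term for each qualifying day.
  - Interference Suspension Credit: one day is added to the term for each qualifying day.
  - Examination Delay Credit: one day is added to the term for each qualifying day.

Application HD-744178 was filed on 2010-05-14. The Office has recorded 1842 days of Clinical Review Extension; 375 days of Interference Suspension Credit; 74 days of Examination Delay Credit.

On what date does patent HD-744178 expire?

Base term: filing date + 21 years → 14 May 2031.
Clinical Review Extension: +1842 days → 29 May 2036.
Interference Suspension Credit: +375 days → 8 June 2037.
Examination Delay Credit: +74 days → 21 August 2037.

2037-08-21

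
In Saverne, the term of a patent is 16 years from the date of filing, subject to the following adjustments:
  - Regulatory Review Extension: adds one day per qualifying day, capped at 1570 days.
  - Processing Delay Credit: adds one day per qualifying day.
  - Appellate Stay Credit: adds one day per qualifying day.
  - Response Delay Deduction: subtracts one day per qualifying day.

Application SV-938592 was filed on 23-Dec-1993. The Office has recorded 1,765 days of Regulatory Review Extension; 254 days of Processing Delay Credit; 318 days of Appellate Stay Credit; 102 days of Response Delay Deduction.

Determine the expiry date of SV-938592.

July 25, 2015

Base term: filing date + 16 years → 23 December 2009.
Regulatory Review Extension: 1765 days claimed exceeds the 1570-day cap, so +1570 days → 11 April 2014.
Processing Delay Credit: +254 days → 21 December 2014.
Appellate Stay Credit: +318 days → 4 November 2015.
Response Delay Deduction: −102 days → 25 July 2015.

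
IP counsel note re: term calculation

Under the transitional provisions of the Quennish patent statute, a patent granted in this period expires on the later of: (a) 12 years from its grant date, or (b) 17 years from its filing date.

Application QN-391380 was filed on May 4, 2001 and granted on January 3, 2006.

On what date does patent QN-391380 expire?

(a) grant + 12 years → 3 January 2018.
(b) filing + 17 years → 4 May 2018.
Later of the two: 4 May 2018.

2018-05-04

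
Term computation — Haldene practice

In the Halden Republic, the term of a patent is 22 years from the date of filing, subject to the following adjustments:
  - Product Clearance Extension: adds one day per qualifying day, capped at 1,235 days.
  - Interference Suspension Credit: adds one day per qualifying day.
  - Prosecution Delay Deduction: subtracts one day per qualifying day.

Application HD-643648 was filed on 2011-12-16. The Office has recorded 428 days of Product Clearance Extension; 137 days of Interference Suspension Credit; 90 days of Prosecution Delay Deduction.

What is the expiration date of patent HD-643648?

Base term: filing date + 22 years → 16 December 2033.
Product Clearance Extension: 428 days (within the 1235-day cap) → +428 days → 17 February 2035.
Interference Suspension Credit: +137 days → 4 July 2035.
Prosecution Delay Deduction: −90 days → 5 April 2035.

2035-04-05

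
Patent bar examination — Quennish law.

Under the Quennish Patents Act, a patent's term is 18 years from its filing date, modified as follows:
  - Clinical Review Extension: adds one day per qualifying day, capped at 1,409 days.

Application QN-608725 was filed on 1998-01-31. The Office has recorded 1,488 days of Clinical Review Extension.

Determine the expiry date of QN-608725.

December 10, 2019

Base term: filing date + 18 years → 31 January 2016.
Clinical Review Extension: 1488 days claimed exceeds the 1409-day cap, so +1409 days → 10 December 2019.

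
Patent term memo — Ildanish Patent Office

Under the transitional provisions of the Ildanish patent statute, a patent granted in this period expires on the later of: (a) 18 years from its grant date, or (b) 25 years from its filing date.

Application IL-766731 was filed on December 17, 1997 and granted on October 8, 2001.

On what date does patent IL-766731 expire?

December 17, 2022

(a) grant + 18 years → 8 October 2019.
(b) filing + 25 years → 17 December 2022.
Later of the two: 17 December 2022.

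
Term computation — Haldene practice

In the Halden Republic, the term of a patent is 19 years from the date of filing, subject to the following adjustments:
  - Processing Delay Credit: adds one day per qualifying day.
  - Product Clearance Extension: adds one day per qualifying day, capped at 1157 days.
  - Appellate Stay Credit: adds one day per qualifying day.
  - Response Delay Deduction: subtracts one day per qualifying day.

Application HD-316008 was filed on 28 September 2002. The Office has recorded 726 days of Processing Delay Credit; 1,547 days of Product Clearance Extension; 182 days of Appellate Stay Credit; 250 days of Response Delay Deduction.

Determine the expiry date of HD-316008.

Base term: filing date + 19 years → 28 September 2021.
Processing Delay Credit: +726 days → 24 September 2023.
Product Clearance Extension: 1547 days claimed exceeds the 1157-day cap, so +1157 days → 24 November 2026.
Appellate Stay Credit: +182 days → 25 May 2027.
Response Delay Deduction: −250 days → 17 September 2026.

September 17, 2026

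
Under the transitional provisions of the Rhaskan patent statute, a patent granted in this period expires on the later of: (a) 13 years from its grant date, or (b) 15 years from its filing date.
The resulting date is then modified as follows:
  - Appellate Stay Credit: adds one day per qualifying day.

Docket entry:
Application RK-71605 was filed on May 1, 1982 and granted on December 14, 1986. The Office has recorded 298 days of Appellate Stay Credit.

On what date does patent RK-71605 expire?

(a) grant + 13 years → 14 December 1999.
(b) filing + 15 years → 1 May 1997.
Later of the two: 14 December 1999.
Appellate Stay Credit: +298 days → 7 October 2000.

October 7, 2000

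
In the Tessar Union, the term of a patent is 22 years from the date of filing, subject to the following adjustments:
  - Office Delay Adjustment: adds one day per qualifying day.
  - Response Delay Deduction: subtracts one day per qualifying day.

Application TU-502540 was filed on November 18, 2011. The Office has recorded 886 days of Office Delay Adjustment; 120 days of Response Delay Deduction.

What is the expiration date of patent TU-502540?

2035-12-24

Base term: filing date + 22 years → 18 November 2033.
Office Delay Adjustment: +886 days → 22 April 2036.
Response Delay Deduction: −120 days → 24 December 2035.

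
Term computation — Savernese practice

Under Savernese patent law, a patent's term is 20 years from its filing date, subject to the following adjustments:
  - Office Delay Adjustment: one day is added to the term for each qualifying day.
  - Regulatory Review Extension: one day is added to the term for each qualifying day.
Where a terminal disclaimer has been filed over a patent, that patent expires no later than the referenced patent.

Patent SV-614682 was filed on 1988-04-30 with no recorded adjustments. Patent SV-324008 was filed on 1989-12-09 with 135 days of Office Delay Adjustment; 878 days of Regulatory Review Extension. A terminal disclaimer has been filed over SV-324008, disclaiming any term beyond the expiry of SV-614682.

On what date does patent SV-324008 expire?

Natural term of SV-324008:
  Base: filing + 20 years → 9 December 2009.
  Office Delay Adjustment: +135 days → 23 April 2010.
  Regulatory Review Extension: +878 days → 17 September 2012.
Expiry of referenced patent SV-614682:
  Base: filing + 20 years → 30 April 2008.
Terminal disclaimer: SV-324008 expires on the earlier of 17 September 2012 and 30 April 2008.

April 30, 2008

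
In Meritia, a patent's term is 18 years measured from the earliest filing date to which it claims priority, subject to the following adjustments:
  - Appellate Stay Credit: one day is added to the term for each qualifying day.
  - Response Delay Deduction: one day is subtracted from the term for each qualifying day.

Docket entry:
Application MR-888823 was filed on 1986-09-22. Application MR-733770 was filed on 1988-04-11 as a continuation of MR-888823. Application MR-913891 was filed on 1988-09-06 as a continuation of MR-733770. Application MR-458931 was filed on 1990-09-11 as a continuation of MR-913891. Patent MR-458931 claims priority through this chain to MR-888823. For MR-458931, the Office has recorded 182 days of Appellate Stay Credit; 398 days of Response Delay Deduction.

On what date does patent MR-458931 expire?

February 19, 2004

Earliest priority filing: 22 September 1986.
Base term: 22 September 1986 + 18 years → 22 September 2004.
Appellate Stay Credit: +182 days → 23 March 2005.
Response Delay Deduction: −398 days → 19 February 2004.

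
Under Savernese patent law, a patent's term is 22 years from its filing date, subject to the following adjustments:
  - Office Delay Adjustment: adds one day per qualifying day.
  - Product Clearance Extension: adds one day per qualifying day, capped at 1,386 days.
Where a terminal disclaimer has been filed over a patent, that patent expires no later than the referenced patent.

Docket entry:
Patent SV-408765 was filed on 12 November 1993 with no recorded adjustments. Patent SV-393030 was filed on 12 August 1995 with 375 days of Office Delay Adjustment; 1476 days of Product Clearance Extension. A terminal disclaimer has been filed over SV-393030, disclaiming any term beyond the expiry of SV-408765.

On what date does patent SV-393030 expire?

Natural term of SV-393030:
  Base: filing + 22 years → 12 August 2017.
  Office Delay Adjustment: +375 days → 22 August 2018.
  Product Clearance Extension: 1476 days claimed exceeds the 1386-day cap, so +1386 days → 8 June 2022.
Expiry of referenced patent SV-408765:
  Base: filing + 22 years → 12 November 2015.
Terminal disclaimer: SV-393030 expires on the earlier of 8 June 2022 and 12 November 2015.

2015-11-12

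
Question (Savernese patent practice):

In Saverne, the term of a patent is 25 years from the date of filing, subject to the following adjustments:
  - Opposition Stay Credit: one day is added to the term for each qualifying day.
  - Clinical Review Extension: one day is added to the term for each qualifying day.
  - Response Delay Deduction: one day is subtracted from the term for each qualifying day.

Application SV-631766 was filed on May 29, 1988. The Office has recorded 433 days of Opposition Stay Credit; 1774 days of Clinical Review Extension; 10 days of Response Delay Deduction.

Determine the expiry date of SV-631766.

June 4, 2019

Base term: filing date + 25 years → 29 May 2013.
Opposition Stay Credit: +433 days → 5 August 2014.
Clinical Review Extension: +1774 days → 14 June 2019.
Response Delay Deduction: −10 days → 4 June 2019.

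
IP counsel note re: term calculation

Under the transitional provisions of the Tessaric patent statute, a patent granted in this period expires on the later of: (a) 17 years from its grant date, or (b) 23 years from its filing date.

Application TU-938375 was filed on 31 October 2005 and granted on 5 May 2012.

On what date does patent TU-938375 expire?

May 5, 2029

(a) grant + 17 years → 5 May 2029.
(b) filing + 23 years → 31 October 2028.
Later of the two: 5 May 2029.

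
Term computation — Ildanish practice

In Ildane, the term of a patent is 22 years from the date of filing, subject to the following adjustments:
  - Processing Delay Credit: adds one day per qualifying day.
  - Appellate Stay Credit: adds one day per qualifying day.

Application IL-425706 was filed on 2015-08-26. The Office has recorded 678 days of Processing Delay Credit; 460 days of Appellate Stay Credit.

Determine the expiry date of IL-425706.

Base term: filing date + 22 years → 26 August 2037.
Processing Delay Credit: +678 days → 5 July 2039.
Appellate Stay Credit: +460 days → 7 October 2040.

October 7, 2040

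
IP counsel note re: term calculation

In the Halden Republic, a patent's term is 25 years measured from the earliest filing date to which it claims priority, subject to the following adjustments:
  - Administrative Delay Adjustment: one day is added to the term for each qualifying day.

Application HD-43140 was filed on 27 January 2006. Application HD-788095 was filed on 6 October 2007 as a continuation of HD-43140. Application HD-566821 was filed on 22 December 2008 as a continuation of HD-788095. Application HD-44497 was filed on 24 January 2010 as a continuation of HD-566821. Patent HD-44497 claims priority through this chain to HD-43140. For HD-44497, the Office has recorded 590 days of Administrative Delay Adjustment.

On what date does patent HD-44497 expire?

September 8, 2032

Earliest priority filing: 27 January 2006.
Base term: 27 January 2006 + 25 years → 27 January 2031.
Administrative Delay Adjustment: +590 days → 8 September 2032.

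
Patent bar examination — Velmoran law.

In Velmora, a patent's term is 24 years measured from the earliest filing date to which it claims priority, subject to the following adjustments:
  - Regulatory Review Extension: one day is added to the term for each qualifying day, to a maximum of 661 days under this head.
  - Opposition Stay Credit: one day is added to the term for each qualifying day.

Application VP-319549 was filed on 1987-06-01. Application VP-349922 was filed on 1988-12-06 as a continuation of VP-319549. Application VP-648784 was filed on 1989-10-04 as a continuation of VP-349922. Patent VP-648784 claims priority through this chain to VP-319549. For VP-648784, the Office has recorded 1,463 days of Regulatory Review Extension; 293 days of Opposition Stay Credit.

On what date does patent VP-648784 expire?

January 10, 2014

Earliest priority filing: 1 June 1987.
Base term: 1 June 1987 + 24 years → 1 June 2011.
Regulatory Review Extension: 1463 days claimed exceeds the 661-day cap, so +661 days → 23 March 2013.
Opposition Stay Credit: +293 days → 10 January 2014.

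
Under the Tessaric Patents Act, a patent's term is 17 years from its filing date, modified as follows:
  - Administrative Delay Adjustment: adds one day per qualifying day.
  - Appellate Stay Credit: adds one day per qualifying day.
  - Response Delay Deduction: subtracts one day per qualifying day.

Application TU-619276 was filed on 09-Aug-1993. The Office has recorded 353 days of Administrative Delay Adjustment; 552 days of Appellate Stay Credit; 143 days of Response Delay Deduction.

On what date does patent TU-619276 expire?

Base term: filing date + 17 years → 9 August 2010.
Administrative Delay Adjustment: +353 days → 28 July 2011.
Appellate Stay Credit: +552 days → 30 January 2013.
Response Delay Deduction: −143 days → 9 September 2012.

2012-09-09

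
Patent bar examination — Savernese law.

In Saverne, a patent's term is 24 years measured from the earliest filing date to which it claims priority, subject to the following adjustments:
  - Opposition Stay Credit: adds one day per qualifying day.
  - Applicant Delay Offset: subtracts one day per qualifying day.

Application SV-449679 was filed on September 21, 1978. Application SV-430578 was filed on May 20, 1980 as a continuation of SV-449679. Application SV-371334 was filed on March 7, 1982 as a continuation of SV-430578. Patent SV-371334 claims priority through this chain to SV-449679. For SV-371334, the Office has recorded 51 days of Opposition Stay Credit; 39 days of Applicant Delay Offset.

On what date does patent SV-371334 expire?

Earliest priority filing: 21 September 1978.
Base term: 21 September 1978 + 24 years → 21 September 2002.
Opposition Stay Credit: +51 days → 11 November 2002.
Applicant Delay Offset: −39 days → 3 October 2002.

2002-10-03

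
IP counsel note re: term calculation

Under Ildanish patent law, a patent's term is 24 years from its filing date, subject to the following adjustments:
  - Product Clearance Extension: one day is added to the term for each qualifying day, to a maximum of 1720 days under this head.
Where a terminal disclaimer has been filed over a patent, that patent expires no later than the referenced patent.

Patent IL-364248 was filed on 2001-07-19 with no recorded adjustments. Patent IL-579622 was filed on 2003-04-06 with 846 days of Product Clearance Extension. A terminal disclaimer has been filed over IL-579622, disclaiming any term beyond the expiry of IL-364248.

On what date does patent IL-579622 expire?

2025-07-19

Natural term of IL-579622:
  Base: filing + 24 years → 6 April 2027.
  Product Clearance Extension: 846 days (within the 1720-day cap) → +846 days → 30 July 2029.
Expiry of referenced patent IL-364248:
  Base: filing + 24 years → 19 July 2025.
Terminal disclaimer: IL-579622 expires on the earlier of 30 July 2029 and 19 July 2025.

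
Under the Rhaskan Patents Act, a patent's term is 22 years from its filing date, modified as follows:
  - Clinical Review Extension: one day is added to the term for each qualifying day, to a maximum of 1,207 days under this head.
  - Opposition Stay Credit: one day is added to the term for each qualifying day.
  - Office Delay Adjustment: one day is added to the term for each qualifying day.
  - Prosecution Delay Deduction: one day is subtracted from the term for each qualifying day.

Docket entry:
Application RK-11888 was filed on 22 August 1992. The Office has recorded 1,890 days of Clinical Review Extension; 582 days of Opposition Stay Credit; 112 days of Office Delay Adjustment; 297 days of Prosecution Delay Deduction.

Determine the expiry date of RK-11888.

2019-01-12

Base term: filing date + 22 years → 22 August 2014.
Clinical Review Extension: 1890 days claimed exceeds the 1207-day cap, so +1207 days → 11 December 2017.
Opposition Stay Credit: +582 days → 16 July 2019.
Office Delay Adjustment: +112 days → 5 November 2019.
Prosecution Delay Deduction: −297 days → 12 January 2019.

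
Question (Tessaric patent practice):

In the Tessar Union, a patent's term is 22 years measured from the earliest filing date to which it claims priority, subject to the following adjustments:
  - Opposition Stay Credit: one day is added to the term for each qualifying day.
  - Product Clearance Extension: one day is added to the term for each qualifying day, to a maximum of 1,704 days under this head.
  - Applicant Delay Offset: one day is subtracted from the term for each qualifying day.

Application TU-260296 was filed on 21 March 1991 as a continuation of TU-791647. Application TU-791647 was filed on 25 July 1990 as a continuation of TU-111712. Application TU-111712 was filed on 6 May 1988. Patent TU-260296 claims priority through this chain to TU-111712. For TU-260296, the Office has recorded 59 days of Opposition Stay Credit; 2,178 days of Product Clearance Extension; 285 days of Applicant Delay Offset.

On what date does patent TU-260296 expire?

Earliest priority filing: 6 May 1988.
Base term: 6 May 1988 + 22 years → 6 May 2010.
Opposition Stay Credit: +59 days → 4 July 2010.
Product Clearance Extension: 2178 days claimed exceeds the 1704-day cap, so +1704 days → 4 March 2015.
Applicant Delay Offset: −285 days → 23 May 2014.

2014-05-23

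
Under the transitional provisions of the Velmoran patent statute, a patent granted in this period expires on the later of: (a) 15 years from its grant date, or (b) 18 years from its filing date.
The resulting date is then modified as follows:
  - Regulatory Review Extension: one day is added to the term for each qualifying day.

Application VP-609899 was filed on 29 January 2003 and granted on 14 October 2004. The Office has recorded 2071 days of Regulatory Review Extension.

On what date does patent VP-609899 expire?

(a) grant + 15 years → 14 October 2019.
(b) filing + 18 years → 29 January 2021.
Later of the two: 29 January 2021.
Regulatory Review Extension: +2071 days → 1 October 2026.

October 1, 2026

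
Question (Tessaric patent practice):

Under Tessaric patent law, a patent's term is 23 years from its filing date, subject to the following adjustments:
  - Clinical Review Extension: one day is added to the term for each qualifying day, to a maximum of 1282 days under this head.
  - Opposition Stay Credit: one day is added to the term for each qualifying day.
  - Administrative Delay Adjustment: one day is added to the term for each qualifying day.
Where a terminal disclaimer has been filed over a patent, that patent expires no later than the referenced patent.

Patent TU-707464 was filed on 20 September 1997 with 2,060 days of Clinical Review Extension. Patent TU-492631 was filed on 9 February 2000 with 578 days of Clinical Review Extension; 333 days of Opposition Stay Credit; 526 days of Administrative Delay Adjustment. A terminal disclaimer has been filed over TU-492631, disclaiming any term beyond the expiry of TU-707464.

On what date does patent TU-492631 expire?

Natural term of TU-492631:
  Base: filing + 23 years → 9 February 2023.
  Clinical Review Extension: 578 days (within the 1282-day cap) → +578 days → 9 September 2024.
  Opposition Stay Credit: +333 days → 8 August 2025.
  Administrative Delay Adjustment: +526 days → 16 January 2027.
Expiry of referenced patent TU-707464:
  Base: filing + 23 years → 20 September 2020.
  Clinical Review Extension: 2060 days claimed exceeds the 1282-day cap, so +1282 days → 25 March 2024.
Terminal disclaimer: TU-492631 expires on the earlier of 16 January 2027 and 25 March 2024.

March 25, 2024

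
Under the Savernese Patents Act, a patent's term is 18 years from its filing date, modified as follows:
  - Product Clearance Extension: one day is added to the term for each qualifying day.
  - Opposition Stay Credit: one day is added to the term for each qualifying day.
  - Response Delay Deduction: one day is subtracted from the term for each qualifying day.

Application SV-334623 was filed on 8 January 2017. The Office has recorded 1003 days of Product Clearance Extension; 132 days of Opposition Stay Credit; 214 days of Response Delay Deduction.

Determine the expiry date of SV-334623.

2037-07-17

Base term: filing date + 18 years → 8 January 2035.
Product Clearance Extension: +1003 days → 7 October 2037.
Opposition Stay Credit: +132 days → 16 February 2038.
Response Delay Deduction: −214 days → 17 July 2037.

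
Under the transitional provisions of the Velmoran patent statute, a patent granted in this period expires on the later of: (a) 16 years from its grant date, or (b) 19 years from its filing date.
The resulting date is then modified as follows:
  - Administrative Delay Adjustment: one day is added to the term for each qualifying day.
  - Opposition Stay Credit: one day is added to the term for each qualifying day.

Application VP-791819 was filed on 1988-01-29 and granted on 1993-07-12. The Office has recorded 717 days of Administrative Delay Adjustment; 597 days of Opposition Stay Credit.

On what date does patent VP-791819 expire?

2013-02-15

(a) grant + 16 years → 12 July 2009.
(b) filing + 19 years → 29 January 2007.
Later of the two: 12 July 2009.
Administrative Delay Adjustment: +717 days → 29 June 2011.
Opposition Stay Credit: +597 days → 15 February 2013.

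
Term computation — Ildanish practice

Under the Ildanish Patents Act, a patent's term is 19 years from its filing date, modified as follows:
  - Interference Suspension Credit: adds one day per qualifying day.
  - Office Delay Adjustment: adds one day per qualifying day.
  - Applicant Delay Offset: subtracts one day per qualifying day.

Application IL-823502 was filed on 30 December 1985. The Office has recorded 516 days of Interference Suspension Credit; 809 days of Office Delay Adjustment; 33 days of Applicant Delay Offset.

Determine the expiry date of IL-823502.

Base term: filing date + 19 years → 30 December 2004.
Interference Suspension Credit: +516 days → 30 May 2006.
Office Delay Adjustment: +809 days → 16 August 2008.
Applicant Delay Offset: −33 days → 14 July 2008.

2008-07-14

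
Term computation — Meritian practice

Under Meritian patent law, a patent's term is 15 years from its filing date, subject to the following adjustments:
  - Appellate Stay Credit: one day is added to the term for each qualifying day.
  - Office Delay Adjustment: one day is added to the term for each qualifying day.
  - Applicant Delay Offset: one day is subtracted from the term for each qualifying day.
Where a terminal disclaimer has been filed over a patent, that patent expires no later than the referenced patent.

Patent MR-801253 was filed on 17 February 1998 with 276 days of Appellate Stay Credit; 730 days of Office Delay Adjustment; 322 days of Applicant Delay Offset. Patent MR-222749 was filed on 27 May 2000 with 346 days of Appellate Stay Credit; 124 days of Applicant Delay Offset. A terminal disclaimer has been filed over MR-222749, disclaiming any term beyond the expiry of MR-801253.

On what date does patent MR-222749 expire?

Natural term of MR-222749:
  Base: filing + 15 years → 27 May 2015.
  Appellate Stay Credit: +346 days → 7 May 2016.
  Applicant Delay Offset: −124 days → 4 January 2016.
Expiry of referenced patent MR-801253:
  Base: filing + 15 years → 17 February 2013.
  Appellate Stay Credit: +276 days → 20 November 2013.
  Office Delay Adjustment: +730 days → 20 November 2015.
  Applicant Delay Offset: −322 days → 2 January 2015.
Terminal disclaimer: MR-222749 expires on the earlier of 4 January 2016 and 2 January 2015.

January 2, 2015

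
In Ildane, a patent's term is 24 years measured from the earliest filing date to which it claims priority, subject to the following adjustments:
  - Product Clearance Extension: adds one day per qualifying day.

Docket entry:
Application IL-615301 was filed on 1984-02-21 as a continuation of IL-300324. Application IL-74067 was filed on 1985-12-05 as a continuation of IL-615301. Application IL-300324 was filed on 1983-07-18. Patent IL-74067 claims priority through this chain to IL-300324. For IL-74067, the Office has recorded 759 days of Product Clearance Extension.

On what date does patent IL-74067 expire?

Earliest priority filing: 18 July 1983.
Base term: 18 July 1983 + 24 years → 18 July 2007.
Product Clearance Extension: +759 days → 15 August 2009.

August 15, 2009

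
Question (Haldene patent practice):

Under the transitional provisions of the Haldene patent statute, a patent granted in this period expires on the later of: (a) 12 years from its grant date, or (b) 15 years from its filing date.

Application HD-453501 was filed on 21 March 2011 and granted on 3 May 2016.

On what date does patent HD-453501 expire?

2028-05-03

(a) grant + 12 years → 3 May 2028.
(b) filing + 15 years → 21 March 2026.
Later of the two: 3 May 2028.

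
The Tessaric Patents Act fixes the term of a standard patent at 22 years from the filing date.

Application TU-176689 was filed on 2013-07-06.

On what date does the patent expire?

Filing date + 22 years → 6 July 2035.

July 6, 2035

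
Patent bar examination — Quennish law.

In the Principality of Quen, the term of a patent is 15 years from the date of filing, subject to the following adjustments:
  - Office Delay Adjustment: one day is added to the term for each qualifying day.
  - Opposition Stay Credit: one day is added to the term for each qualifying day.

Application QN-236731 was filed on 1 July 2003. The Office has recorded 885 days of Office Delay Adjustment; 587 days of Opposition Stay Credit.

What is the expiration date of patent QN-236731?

Base term: filing date + 15 years → 1 July 2018.
Office Delay Adjustment: +885 days → 2 December 2020.
Opposition Stay Credit: +587 days → 12 July 2022.

2022-07-12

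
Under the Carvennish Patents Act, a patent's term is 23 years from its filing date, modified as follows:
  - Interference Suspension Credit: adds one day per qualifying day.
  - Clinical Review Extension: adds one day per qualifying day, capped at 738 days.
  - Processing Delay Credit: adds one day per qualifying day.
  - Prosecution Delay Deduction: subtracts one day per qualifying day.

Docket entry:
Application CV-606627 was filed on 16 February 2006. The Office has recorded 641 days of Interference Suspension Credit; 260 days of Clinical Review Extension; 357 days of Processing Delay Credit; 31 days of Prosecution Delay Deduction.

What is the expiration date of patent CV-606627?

Base term: filing date + 23 years → 16 February 2029.
Interference Suspension Credit: +641 days → 19 November 2030.
Clinical Review Extension: 260 days (within the 738-day cap) → +260 days → 6 August 2031.
Processing Delay Credit: +357 days → 28 July 2032.
Prosecution Delay Deduction: −31 days → 27 June 2032.

2032-06-27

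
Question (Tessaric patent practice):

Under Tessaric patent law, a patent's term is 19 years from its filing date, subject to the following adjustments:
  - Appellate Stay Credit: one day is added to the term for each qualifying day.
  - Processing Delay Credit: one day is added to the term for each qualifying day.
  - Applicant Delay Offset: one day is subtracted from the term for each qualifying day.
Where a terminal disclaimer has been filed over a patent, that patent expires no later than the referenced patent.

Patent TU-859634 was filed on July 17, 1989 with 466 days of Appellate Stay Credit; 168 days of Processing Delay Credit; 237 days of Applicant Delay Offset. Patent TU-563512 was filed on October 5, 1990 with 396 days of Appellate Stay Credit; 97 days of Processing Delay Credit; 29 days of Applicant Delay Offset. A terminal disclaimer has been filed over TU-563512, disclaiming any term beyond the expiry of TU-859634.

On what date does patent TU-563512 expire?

Natural term of TU-563512:
  Base: filing + 19 years → 5 October 2009.
  Appellate Stay Credit: +396 days → 5 November 2010.
  Processing Delay Credit: +97 days → 10 February 2011.
  Applicant Delay Offset: −29 days → 12 January 2011.
Expiry of referenced patent TU-859634:
  Base: filing + 19 years → 17 July 2008.
  Appellate Stay Credit: +466 days → 26 October 2009.
  Processing Delay Credit: +168 days → 12 April 2010.
  Applicant Delay Offset: −237 days → 18 August 2009.
Terminal disclaimer: TU-563512 expires on the earlier of 12 January 2011 and 18 August 2009.

August 18, 2009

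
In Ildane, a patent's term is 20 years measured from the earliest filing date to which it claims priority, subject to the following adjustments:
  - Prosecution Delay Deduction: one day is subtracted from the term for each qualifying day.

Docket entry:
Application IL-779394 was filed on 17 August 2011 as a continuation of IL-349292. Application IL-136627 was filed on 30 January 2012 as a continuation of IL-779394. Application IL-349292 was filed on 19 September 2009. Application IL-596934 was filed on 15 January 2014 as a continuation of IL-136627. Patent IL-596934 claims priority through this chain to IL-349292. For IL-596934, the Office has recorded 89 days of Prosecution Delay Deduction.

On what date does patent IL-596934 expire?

Earliest priority filing: 19 September 2009.
Base term: 19 September 2009 + 20 years → 19 September 2029.
Prosecution Delay Deduction: −89 days → 22 June 2029.

2029-06-22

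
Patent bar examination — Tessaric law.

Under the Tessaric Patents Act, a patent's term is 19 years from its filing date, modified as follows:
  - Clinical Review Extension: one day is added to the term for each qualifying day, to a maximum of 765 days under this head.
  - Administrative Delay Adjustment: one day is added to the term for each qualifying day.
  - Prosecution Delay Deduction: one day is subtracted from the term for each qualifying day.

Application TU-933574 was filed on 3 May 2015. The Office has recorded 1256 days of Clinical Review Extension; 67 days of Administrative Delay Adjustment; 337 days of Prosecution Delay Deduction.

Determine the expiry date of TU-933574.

Base term: filing date + 19 years → 3 May 2034.
Clinical Review Extension: 1256 days claimed exceeds the 765-day cap, so +765 days → 6 June 2036.
Administrative Delay Adjustment: +67 days → 12 August 2036.
Prosecution Delay Deduction: −337 days → 10 September 2035.

2035-09-10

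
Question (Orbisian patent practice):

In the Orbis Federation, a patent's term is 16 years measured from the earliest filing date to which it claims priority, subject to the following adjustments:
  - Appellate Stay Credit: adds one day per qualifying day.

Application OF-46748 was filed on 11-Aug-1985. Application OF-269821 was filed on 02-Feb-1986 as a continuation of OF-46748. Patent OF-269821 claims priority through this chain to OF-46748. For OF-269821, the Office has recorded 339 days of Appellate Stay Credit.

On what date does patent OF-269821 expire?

July 16, 2002

Earliest priority filing: 11 August 1985.
Base term: 11 August 1985 + 16 years → 11 August 2001.
Appellate Stay Credit: +339 days → 16 July 2002.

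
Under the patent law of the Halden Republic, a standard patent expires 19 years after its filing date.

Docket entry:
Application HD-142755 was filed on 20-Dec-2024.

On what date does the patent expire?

Filing date + 19 years → 20 December 2043.

2043-12-20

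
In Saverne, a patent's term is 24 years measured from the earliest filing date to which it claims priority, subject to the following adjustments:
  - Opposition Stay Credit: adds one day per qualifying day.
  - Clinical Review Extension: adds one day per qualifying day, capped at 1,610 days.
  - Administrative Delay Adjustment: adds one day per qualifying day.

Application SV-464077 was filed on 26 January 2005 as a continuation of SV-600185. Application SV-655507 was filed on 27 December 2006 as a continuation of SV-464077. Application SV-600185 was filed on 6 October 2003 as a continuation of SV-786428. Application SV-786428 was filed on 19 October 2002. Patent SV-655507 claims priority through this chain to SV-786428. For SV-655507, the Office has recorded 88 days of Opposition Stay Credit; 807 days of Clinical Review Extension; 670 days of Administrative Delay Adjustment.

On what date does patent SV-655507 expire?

January 31, 2031

Earliest priority filing: 19 October 2002.
Base term: 19 October 2002 + 24 years → 19 October 2026.
Opposition Stay Credit: +88 days → 15 January 2027.
Clinical Review Extension: 807 days (within the 1610-day cap) → +807 days → 1 April 2029.
Administrative Delay Adjustment: +670 days → 31 January 2031.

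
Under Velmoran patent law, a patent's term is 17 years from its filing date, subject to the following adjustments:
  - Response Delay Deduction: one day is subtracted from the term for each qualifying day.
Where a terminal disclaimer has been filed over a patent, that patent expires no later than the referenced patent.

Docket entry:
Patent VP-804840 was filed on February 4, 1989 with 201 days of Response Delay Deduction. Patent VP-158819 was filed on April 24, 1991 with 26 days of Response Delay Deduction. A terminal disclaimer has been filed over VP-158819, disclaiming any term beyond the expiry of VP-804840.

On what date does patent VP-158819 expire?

July 18, 2005

Natural term of VP-158819:
  Base: filing + 17 years → 24 April 2008.
  Response Delay Deduction: −26 days → 29 March 2008.
Expiry of referenced patent VP-804840:
  Base: filing + 17 years → 4 February 2006.
  Response Delay Deduction: −201 days → 18 July 2005.
Terminal disclaimer: VP-158819 expires on the earlier of 29 March 2008 and 18 July 2005.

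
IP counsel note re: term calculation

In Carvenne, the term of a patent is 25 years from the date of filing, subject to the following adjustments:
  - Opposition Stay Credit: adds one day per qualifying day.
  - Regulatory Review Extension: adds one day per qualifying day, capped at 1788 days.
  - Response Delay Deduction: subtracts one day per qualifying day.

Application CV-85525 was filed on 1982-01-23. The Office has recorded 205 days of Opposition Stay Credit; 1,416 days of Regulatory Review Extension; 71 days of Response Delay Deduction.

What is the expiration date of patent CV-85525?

2011-04-22

Base term: filing date + 25 years → 23 January 2007.
Opposition Stay Credit: +205 days → 16 August 2007.
Regulatory Review Extension: 1416 days (within the 1788-day cap) → +1416 days → 2 July 2011.
Response Delay Deduction: −71 days → 22 April 2011.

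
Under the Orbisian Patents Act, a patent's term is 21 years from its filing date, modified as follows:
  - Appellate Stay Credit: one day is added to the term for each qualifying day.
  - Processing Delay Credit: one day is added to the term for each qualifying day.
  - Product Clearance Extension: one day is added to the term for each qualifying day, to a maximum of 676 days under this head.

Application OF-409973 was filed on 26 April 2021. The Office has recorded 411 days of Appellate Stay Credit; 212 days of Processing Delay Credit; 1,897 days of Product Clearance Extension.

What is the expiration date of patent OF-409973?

November 15, 2045

Base term: filing date + 21 years → 26 April 2042.
Appellate Stay Credit: +411 days → 11 June 2043.
Processing Delay Credit: +212 days → 9 January 2044.
Product Clearance Extension: 1897 days claimed exceeds the 676-day cap, so +676 days → 15 November 2045.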